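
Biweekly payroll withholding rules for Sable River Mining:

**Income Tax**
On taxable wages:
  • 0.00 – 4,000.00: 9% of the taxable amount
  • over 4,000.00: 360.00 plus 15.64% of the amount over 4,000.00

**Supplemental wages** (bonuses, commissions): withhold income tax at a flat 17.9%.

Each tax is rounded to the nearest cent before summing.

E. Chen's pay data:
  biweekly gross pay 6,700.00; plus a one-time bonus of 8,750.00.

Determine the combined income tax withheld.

Income Tax: taxable = 6,700.00
  360.00 + 15.64% × (6,700.00 − 4,000.00) = 360.00 + 15.64% × 2,700.00 = 782.28
Supplemental (17.9% flat on bonus): 17.9% × 8,750.00 = 1,566.25
Total income tax: 782.28 + 1,566.25 = 2,348.53

2,348.53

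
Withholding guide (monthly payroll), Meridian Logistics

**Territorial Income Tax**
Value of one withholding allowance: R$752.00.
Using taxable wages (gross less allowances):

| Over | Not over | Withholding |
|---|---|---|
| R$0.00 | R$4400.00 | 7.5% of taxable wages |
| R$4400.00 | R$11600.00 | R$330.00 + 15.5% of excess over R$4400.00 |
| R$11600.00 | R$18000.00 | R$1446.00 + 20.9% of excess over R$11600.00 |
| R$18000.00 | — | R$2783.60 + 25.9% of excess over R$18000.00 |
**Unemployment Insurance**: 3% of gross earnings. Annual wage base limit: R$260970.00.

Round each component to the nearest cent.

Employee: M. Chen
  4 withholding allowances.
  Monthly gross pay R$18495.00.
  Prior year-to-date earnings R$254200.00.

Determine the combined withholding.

R$2461.48

Territorial Income Tax: taxable = R$18495.00 − 4×R$752.00 = R$15487.00
  R$1446.00 + 20.9% × (R$15487.00 − R$11600.00) = R$1446.00 + 20.9% × R$3887.00 = R$2258.38
Unemployment Insurance: cap R$260970.00 − YTD R$254200.00 = R$6770.00 subject; 3% × R$6770.00 = R$203.10
Total: R$2258.38 + R$203.10 = R$2461.48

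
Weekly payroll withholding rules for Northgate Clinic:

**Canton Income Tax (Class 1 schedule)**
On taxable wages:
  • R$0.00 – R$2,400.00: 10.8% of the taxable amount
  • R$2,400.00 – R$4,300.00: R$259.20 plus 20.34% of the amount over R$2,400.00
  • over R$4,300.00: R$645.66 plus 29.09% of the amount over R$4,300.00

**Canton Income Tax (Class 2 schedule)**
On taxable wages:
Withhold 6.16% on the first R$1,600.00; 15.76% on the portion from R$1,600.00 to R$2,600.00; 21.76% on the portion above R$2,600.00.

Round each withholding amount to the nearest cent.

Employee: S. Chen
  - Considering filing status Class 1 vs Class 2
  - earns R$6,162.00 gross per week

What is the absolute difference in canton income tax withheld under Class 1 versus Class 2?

R$156.07

Canton Income Tax (Class 1): taxable = R$6,162.00
  R$645.66 + 29.09% × (R$6,162.00 − R$4,300.00) = R$645.66 + 29.09% × R$1,862.00 = R$1,187.32
Canton Income Tax (Class 2): taxable = R$6,162.00
  R$256.16 + 21.76% × (R$6,162.00 − R$2,600.00) = R$256.16 + 21.76% × R$3,562.00 = R$1,031.25
Difference: |R$1,187.32 − R$1,031.25| = R$156.07 (higher under Class 1)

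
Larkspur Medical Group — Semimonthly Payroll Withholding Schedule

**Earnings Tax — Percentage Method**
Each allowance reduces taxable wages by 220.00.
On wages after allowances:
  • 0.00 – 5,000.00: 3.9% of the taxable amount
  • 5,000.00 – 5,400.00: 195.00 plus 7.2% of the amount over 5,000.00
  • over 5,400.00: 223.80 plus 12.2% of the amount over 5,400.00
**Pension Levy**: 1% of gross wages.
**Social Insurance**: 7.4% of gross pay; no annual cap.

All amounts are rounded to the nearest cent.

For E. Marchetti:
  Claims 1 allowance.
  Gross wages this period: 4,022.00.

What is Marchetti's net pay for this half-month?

Earnings Tax: taxable = 4,022.00 − 1×220.00 = 3,802.00
  3.9% × 3,802.00 = 148.28
Pension Levy: 1% × 4,022.00 = 40.22
Social Insurance: 7.4% × 4,022.00 = 297.63
Total withheld: 148.28 + 40.22 + 297.63 = 486.13
Net pay: 4,022.00 − 486.13 = 3,535.87

3,535.87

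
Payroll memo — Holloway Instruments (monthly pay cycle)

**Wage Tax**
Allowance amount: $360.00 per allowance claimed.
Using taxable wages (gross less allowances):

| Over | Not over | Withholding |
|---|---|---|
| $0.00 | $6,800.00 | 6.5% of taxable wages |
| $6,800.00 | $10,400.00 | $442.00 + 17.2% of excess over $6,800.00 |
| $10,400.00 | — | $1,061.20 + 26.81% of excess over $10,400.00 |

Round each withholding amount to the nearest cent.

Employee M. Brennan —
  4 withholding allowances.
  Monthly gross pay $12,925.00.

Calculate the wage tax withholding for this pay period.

Wage Tax: taxable = $12,925.00 − 4×$360.00 = $11,485.00
  $1,061.20 + 26.81% × ($11,485.00 − $10,400.00) = $1,061.20 + 26.81% × $1,085.00 = $1,352.09

$1,352.09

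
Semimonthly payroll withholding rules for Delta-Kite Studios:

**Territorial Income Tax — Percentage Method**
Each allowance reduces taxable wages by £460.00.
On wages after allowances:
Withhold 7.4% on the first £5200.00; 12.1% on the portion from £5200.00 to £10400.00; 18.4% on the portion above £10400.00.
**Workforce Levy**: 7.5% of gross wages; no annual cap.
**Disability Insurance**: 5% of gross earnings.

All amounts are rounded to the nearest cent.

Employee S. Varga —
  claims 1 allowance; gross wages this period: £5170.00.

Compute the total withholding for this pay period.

£994.79

Territorial Income Tax: taxable = £5170.00 − 1×£460.00 = £4710.00
  7.4% × £4710.00 = £348.54
Workforce Levy: 7.5% × £5170.00 = £387.75
Disability Insurance: 5% × £5170.00 = £258.50
Total: £348.54 + £387.75 + £258.50 = £994.79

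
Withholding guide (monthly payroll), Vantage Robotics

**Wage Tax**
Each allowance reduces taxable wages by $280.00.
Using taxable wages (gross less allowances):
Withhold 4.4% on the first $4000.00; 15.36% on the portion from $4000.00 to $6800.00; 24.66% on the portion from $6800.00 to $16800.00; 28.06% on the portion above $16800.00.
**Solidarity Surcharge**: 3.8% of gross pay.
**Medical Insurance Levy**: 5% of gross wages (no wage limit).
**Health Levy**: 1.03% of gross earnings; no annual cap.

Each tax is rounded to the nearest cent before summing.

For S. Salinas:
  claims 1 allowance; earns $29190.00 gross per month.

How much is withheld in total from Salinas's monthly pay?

$9339.53

Wage Tax: taxable = $29190.00 − 1×$280.00 = $28910.00
  $3072.08 + 28.06% × ($28910.00 − $16800.00) = $3072.08 + 28.06% × $12110.00 = $6470.15
Solidarity Surcharge: 3.8% × $29190.00 = $1109.22
Medical Insurance Levy: 5% × $29190.00 = $1459.50
Health Levy: 1.03% × $29190.00 = $300.66
Total: $6470.15 + $1109.22 + $1459.50 + $300.66 = $9339.53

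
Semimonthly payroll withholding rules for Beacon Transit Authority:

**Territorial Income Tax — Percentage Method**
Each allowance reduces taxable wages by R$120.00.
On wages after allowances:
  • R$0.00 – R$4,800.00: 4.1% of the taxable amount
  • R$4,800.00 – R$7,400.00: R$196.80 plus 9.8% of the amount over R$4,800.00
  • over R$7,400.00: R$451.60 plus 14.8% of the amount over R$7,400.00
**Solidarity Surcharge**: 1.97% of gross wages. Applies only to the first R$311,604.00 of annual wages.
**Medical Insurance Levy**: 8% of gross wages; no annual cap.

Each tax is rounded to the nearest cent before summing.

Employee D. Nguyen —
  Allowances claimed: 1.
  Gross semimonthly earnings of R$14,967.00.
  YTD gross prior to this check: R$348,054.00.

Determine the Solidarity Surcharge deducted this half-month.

R$0.00

Solidarity Surcharge: YTD R$348,054.00 ≥ cap R$311,604.00 → R$0.00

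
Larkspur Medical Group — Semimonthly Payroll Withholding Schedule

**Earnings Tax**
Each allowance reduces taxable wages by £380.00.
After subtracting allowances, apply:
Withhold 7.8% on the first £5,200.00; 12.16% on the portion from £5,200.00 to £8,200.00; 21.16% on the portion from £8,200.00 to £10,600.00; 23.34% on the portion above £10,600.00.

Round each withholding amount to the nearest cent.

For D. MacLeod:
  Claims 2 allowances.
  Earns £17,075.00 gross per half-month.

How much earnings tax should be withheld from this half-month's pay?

Earnings Tax: taxable = £17,075.00 − 2×£380.00 = £16,315.00
  £1,278.24 + 23.34% × (£16,315.00 − £10,600.00) = £1,278.24 + 23.34% × £5,715.00 = £2,612.12

£2,612.12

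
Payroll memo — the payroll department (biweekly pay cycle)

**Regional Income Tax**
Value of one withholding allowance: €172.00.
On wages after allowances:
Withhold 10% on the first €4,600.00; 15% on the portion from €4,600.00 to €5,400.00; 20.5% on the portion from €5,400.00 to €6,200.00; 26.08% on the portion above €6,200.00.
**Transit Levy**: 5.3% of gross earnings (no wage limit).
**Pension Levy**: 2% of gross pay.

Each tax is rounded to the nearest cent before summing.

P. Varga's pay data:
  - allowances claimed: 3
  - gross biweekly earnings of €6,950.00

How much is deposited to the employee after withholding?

€5,637.62

Regional Income Tax: taxable = €6,950.00 − 3×€172.00 = €6,434.00
  €744.00 + 26.08% × (€6,434.00 − €6,200.00) = €744.00 + 26.08% × €234.00 = €805.03
Transit Levy: 5.3% × €6,950.00 = €368.35
Pension Levy: 2% × €6,950.00 = €139.00
Total withheld: €805.03 + €368.35 + €139.00 = €1,312.38
Net pay: €6,950.00 − €1,312.38 = €5,637.62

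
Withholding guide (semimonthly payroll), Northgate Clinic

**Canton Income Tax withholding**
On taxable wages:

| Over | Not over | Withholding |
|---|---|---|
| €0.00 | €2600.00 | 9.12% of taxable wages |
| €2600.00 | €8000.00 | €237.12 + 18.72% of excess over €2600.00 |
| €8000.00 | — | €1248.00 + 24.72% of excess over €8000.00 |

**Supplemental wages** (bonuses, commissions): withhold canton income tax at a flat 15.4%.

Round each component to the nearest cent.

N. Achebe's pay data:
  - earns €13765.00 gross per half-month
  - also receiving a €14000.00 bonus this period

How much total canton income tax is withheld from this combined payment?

€4829.11

Canton Income Tax: taxable = €13765.00
  €1248.00 + 24.72% × (€13765.00 − €8000.00) = €1248.00 + 24.72% × €5765.00 = €2673.11
Supplemental (15.4% flat on bonus): 15.4% × €14000.00 = €2156.00
Total canton income tax: €2673.11 + €2156.00 = €4829.11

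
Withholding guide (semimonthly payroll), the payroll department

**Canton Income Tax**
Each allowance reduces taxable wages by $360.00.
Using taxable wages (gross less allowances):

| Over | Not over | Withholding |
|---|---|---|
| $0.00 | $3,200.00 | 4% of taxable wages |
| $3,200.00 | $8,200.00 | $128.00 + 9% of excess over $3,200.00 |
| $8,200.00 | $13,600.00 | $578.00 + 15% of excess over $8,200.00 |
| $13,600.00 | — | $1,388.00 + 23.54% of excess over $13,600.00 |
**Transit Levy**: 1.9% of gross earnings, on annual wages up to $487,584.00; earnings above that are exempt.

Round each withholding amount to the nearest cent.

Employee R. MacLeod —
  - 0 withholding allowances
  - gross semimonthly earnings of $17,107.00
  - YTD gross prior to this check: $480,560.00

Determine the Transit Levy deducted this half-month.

$133.46

Transit Levy: cap $487,584.00 − YTD $480,560.00 = $7,024.00 subject; 1.9% × $7,024.00 = $133.46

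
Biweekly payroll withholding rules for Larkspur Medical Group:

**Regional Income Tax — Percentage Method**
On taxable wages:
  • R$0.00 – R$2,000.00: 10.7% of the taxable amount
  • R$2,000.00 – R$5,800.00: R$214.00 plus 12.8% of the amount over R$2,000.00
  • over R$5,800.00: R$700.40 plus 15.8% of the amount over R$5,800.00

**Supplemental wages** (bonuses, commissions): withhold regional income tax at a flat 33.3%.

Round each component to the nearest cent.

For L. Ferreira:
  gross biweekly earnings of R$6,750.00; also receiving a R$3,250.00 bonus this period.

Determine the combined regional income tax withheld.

R$1,932.75

Regional Income Tax: taxable = R$6,750.00
  R$700.40 + 15.8% × (R$6,750.00 − R$5,800.00) = R$700.40 + 15.8% × R$950.00 = R$850.50
Supplemental (33.3% flat on bonus): 33.3% × R$3,250.00 = R$1,082.25
Total regional income tax: R$850.50 + R$1,082.25 = R$1,932.75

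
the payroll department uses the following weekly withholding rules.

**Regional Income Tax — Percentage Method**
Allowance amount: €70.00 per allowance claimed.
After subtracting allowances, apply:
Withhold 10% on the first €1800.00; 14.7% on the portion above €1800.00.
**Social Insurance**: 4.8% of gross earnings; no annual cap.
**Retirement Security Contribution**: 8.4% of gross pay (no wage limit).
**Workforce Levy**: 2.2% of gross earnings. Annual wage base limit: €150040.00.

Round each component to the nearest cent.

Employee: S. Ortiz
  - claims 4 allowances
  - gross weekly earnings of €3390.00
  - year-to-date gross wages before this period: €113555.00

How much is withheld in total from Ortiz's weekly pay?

€894.63

Regional Income Tax: taxable = €3390.00 − 4×€70.00 = €3110.00
  €180.00 + 14.7% × (€3110.00 − €1800.00) = €180.00 + 14.7% × €1310.00 = €372.57
Social Insurance: 4.8% × €3390.00 = €162.72
Retirement Security Contribution: 8.4% × €3390.00 = €284.76
Workforce Levy: 2.2% × €3390.00 = €74.58
Total: €372.57 + €162.72 + €284.76 + €74.58 = €894.63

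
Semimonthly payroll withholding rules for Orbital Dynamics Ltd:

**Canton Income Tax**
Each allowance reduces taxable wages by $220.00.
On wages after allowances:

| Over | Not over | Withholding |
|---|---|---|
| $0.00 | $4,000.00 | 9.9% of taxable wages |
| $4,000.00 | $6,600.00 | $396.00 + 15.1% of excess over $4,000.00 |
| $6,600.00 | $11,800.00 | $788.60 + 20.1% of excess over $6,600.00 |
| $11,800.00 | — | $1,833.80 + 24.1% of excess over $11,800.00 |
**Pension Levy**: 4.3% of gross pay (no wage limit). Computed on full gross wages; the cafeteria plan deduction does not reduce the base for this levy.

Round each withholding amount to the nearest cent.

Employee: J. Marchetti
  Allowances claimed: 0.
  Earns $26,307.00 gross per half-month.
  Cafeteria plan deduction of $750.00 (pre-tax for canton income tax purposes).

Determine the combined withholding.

$6,280.44

Canton Income Tax: taxable = $26,307.00 − $750.00 = $25,557.00
  $1,833.80 + 24.1% × ($25,557.00 − $11,800.00) = $1,833.80 + 24.1% × $13,757.00 = $5,149.24
Pension Levy: 4.3% × $26,307.00 = $1,131.20
Total: $5,149.24 + $1,131.20 = $6,280.44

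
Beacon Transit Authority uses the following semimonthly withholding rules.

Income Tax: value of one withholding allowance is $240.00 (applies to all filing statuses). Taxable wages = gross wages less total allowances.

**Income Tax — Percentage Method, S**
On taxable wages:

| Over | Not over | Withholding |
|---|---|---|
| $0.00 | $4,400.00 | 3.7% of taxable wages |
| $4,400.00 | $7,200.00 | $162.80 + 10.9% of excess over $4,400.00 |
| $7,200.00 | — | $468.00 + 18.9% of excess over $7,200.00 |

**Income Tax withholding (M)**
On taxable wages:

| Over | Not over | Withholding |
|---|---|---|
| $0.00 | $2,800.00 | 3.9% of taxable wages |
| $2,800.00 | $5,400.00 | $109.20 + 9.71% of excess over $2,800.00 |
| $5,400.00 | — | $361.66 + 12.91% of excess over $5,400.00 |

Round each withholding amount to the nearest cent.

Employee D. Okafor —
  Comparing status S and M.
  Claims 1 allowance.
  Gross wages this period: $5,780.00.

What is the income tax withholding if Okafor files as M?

Income Tax (M): taxable = $5,780.00 − 1×$240.00 = $5,540.00
  $361.66 + 12.91% × ($5,540.00 − $5,400.00) = $361.66 + 12.91% × $140.00 = $379.73

$379.73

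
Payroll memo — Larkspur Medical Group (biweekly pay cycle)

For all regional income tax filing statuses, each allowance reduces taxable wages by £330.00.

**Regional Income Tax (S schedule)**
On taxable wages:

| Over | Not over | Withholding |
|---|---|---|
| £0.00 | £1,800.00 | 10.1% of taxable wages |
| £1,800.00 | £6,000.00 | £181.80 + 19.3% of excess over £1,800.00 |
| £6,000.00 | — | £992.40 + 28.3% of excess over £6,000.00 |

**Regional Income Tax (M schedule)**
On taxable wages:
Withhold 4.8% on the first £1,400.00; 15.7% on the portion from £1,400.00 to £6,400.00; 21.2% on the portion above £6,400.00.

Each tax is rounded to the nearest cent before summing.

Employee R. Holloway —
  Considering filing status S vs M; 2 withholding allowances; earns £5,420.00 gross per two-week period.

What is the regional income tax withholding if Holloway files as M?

Regional Income Tax (M): taxable = £5,420.00 − 2×£330.00 = £4,760.00
  £67.20 + 15.7% × (£4,760.00 − £1,400.00) = £67.20 + 15.7% × £3,360.00 = £594.72

£594.72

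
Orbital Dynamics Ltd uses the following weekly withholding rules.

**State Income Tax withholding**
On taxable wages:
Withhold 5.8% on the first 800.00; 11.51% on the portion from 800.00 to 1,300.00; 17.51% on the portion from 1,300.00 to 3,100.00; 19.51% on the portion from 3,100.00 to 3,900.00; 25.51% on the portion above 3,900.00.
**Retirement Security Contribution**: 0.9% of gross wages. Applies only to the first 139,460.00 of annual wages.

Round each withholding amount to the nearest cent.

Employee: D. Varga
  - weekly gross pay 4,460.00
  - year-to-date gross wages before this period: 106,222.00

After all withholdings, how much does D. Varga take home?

State Income Tax: taxable = 4,460.00
  575.21 + 25.51% × (4,460.00 − 3,900.00) = 575.21 + 25.51% × 560.00 = 718.07
Retirement Security Contribution: 0.9% × 4,460.00 = 40.14
Total withheld: 718.07 + 40.14 = 758.21
Net pay: 4,460.00 − 758.21 = 3,701.79

3,701.79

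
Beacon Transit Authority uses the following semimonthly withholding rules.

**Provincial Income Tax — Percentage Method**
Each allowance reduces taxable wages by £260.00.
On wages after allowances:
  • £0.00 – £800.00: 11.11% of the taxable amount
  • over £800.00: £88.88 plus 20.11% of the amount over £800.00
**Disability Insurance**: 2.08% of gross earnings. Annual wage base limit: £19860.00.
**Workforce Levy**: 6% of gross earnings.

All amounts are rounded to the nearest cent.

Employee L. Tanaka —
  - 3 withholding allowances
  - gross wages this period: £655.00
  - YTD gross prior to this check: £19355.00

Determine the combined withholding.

Provincial Income Tax: taxable = £655.00 − 3×£260.00 = £-125.00
  Taxable ≤ 0 → £0.00
Disability Insurance: cap £19860.00 − YTD £19355.00 = £505.00 subject; 2.08% × £505.00 = £10.50
Workforce Levy: 6% × £655.00 = £39.30
Total: £0.00 + £10.50 + £39.30 = £49.80

£49.80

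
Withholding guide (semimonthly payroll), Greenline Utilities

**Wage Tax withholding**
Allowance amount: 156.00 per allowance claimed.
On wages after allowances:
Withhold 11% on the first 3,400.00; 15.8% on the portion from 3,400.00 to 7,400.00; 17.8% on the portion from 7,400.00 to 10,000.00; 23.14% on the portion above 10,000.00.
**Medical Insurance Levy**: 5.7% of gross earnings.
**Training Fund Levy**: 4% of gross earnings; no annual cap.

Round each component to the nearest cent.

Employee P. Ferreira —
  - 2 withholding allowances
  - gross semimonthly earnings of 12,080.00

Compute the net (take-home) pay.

Wage Tax: taxable = 12,080.00 − 2×156.00 = 11,768.00
  1,468.80 + 23.14% × (11,768.00 − 10,000.00) = 1,468.80 + 23.14% × 1,768.00 = 1,877.92
Medical Insurance Levy: 5.7% × 12,080.00 = 688.56
Training Fund Levy: 4% × 12,080.00 = 483.20
Total withheld: 1,877.92 + 688.56 + 483.20 = 3,049.68
Net pay: 12,080.00 − 3,049.68 = 9,030.32

9,030.32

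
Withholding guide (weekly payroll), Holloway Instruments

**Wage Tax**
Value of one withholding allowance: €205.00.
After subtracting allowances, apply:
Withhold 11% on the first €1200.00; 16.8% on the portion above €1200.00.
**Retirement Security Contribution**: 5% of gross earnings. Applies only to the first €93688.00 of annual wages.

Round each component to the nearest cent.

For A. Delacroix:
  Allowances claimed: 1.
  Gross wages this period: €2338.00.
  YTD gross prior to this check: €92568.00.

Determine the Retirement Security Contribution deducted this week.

Retirement Security Contribution: cap €93688.00 − YTD €92568.00 = €1120.00 subject; 5% × €1120.00 = €56.00

€56.00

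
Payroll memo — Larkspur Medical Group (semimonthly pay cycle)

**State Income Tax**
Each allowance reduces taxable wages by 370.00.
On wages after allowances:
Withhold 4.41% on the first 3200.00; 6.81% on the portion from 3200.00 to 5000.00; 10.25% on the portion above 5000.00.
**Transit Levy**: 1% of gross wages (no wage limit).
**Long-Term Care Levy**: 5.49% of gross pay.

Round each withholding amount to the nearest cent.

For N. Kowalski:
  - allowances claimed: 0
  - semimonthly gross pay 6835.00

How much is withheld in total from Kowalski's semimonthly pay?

State Income Tax: taxable = 6835.00
  263.70 + 10.25% × (6835.00 − 5000.00) = 263.70 + 10.25% × 1835.00 = 451.79
Transit Levy: 1% × 6835.00 = 68.35
Long-Term Care Levy: 5.49% × 6835.00 = 375.24
Total: 451.79 + 68.35 + 375.24 = 895.38

895.38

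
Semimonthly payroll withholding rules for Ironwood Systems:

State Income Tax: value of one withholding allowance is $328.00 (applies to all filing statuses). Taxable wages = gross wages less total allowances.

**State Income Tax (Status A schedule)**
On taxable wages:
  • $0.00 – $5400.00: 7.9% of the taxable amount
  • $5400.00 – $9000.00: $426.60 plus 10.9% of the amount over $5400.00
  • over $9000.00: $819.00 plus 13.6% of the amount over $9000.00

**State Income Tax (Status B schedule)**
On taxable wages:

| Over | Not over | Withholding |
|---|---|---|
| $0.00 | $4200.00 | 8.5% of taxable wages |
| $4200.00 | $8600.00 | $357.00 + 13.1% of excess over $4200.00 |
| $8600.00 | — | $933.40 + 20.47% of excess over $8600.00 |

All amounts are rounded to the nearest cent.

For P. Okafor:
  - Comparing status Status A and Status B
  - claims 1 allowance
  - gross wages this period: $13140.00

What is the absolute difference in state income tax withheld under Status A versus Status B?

$458.17

State Income Tax (Status A): taxable = $13140.00 − 1×$328.00 = $12812.00
  $819.00 + 13.6% × ($12812.00 − $9000.00) = $819.00 + 13.6% × $3812.00 = $1337.43
State Income Tax (Status B): taxable = $13140.00 − 1×$328.00 = $12812.00
  $933.40 + 20.47% × ($12812.00 − $8600.00) = $933.40 + 20.47% × $4212.00 = $1795.60
Difference: |$1337.43 − $1795.60| = $458.17 (higher under Status B)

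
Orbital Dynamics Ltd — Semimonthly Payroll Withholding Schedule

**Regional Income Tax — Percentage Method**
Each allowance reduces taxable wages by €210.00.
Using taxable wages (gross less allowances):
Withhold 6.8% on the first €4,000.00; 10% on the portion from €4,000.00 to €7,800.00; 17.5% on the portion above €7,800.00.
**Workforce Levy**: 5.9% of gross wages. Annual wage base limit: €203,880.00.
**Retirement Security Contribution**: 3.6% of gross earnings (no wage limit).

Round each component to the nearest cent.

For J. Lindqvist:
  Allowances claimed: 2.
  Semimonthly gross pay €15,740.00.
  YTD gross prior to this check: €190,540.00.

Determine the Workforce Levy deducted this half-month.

€787.06

Workforce Levy: cap €203,880.00 − YTD €190,540.00 = €13,340.00 subject; 5.9% × €13,340.00 = €787.06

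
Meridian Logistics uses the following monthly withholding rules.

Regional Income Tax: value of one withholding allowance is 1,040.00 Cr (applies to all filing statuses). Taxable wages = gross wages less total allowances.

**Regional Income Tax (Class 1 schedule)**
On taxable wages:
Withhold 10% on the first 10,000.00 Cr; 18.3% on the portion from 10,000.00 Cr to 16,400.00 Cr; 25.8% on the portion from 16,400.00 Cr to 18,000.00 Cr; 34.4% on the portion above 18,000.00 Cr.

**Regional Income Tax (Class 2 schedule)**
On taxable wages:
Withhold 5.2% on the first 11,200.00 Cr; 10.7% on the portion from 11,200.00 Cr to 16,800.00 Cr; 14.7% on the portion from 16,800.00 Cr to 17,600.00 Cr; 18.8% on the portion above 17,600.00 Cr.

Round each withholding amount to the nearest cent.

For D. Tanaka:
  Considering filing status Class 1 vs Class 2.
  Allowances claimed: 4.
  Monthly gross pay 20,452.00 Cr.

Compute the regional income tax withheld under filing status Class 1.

2,151.44 Cr

Regional Income Tax (Class 1): taxable = 20,452.00 Cr − 4×1,040.00 Cr = 16,292.00 Cr
  1,000.00 Cr + 18.3% × (16,292.00 Cr − 10,000.00 Cr) = 1,000.00 Cr + 18.3% × 6,292.00 Cr = 2,151.44 Cr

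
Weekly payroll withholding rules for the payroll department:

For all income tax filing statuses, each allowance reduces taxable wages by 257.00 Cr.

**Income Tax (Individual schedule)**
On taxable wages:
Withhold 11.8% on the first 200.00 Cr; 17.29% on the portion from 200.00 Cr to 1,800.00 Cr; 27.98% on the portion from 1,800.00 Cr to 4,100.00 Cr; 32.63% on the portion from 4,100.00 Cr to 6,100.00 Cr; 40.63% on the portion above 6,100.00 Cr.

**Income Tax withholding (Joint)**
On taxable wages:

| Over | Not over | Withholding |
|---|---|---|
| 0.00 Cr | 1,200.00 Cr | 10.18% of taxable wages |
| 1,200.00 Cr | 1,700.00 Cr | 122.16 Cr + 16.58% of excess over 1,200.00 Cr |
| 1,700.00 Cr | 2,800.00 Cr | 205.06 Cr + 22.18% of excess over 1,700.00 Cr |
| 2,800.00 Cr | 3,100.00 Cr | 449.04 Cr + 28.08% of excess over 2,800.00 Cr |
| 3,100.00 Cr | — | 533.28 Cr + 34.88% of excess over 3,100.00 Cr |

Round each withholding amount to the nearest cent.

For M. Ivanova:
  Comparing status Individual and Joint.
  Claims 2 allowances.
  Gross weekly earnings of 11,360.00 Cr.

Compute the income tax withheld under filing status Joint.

Income Tax (Joint): taxable = 11,360.00 Cr − 2×257.00 Cr = 10,846.00 Cr
  533.28 Cr + 34.88% × (10,846.00 Cr − 3,100.00 Cr) = 533.28 Cr + 34.88% × 7,746.00 Cr = 3,235.08 Cr

3,235.08 Cr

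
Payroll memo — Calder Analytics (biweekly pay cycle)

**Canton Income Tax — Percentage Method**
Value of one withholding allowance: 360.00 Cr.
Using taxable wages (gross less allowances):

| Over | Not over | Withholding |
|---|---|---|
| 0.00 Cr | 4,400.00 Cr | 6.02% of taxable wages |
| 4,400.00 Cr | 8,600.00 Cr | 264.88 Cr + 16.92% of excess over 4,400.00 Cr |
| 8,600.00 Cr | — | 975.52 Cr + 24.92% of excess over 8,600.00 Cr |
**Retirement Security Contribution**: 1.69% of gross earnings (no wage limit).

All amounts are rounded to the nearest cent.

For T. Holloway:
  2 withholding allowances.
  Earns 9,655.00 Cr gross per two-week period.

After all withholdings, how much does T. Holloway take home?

Canton Income Tax: taxable = 9,655.00 Cr − 2×360.00 Cr = 8,935.00 Cr
  975.52 Cr + 24.92% × (8,935.00 Cr − 8,600.00 Cr) = 975.52 Cr + 24.92% × 335.00 Cr = 1,059.00 Cr
Retirement Security Contribution: 1.69% × 9,655.00 Cr = 163.17 Cr
Total withheld: 1,059.00 Cr + 163.17 Cr = 1,222.17 Cr
Net pay: 9,655.00 Cr − 1,222.17 Cr = 8,432.83 Cr

8,432.83 Cr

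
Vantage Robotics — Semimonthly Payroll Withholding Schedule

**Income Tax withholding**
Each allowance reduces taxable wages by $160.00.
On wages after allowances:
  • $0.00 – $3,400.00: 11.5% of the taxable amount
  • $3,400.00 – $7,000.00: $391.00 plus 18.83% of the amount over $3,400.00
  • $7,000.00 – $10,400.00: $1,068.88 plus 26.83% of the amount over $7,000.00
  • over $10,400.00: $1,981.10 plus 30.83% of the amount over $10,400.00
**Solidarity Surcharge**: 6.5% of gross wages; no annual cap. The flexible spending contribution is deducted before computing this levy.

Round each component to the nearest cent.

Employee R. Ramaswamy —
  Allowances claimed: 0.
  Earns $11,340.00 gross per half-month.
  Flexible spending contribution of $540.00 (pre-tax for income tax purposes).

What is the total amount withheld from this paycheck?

$2,806.42

Income Tax: taxable = $11,340.00 − $540.00 = $10,800.00
  $1,981.10 + 30.83% × ($10,800.00 − $10,400.00) = $1,981.10 + 30.83% × $400.00 = $2,104.42
Solidarity Surcharge: 6.5% × $10,800.00 = $702.00
Total: $2,104.42 + $702.00 = $2,806.42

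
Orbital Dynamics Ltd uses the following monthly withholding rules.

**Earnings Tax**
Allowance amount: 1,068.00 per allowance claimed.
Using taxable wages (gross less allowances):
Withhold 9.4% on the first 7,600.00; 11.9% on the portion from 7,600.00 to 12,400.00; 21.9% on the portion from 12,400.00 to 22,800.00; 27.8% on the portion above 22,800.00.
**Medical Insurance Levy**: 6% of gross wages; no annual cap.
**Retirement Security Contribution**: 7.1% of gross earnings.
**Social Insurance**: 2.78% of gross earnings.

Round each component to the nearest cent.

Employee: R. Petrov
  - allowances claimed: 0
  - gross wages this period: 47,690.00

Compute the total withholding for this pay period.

Earnings Tax: taxable = 47,690.00
  3,563.20 + 27.8% × (47,690.00 − 22,800.00) = 3,563.20 + 27.8% × 24,890.00 = 10,482.62
Medical Insurance Levy: 6% × 47,690.00 = 2,861.40
Retirement Security Contribution: 7.1% × 47,690.00 = 3,385.99
Social Insurance: 2.78% × 47,690.00 = 1,325.78
Total: 10,482.62 + 2,861.40 + 3,385.99 + 1,325.78 = 18,055.79

18,055.79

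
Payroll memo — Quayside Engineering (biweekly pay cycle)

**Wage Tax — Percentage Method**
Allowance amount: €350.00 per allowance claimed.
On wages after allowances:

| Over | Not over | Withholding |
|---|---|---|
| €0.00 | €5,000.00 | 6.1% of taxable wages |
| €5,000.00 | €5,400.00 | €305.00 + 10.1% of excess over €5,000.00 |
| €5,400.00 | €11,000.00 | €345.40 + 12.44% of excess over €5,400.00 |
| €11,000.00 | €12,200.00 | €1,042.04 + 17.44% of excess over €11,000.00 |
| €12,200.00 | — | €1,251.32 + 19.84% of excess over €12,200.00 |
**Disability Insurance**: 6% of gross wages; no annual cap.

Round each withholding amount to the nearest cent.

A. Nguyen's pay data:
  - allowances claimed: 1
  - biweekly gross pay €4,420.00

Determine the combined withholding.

€513.47

Wage Tax: taxable = €4,420.00 − 1×€350.00 = €4,070.00
  6.1% × €4,070.00 = €248.27
Disability Insurance: 6% × €4,420.00 = €265.20
Total: €248.27 + €265.20 = €513.47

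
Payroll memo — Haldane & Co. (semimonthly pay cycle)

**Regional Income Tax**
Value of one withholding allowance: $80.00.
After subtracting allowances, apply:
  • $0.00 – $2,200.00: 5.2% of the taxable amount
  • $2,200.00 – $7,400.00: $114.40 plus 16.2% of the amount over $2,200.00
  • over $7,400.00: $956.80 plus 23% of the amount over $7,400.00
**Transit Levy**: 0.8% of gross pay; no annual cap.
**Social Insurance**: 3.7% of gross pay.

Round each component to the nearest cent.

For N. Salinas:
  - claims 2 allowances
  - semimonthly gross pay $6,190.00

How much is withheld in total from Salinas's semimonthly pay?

$1,013.41

Regional Income Tax: taxable = $6,190.00 − 2×$80.00 = $6,030.00
  $114.40 + 16.2% × ($6,030.00 − $2,200.00) = $114.40 + 16.2% × $3,830.00 = $734.86
Transit Levy: 0.8% × $6,190.00 = $49.52
Social Insurance: 3.7% × $6,190.00 = $229.03
Total: $734.86 + $49.52 + $229.03 = $1,013.41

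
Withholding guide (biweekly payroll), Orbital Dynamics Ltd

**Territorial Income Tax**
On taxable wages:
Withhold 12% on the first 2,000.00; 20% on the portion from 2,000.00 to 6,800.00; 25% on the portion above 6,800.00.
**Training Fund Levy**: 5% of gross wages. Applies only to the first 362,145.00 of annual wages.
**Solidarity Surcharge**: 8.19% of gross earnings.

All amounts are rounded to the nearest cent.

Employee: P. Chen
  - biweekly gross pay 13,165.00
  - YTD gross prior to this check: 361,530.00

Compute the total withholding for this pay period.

3,900.21

Territorial Income Tax: taxable = 13,165.00
  1,200.00 + 25% × (13,165.00 − 6,800.00) = 1,200.00 + 25% × 6,365.00 = 2,791.25
Training Fund Levy: cap 362,145.00 − YTD 361,530.00 = 615.00 subject; 5% × 615.00 = 30.75
Solidarity Surcharge: 8.19% × 13,165.00 = 1,078.21
Total: 2,791.25 + 30.75 + 1,078.21 = 3,900.21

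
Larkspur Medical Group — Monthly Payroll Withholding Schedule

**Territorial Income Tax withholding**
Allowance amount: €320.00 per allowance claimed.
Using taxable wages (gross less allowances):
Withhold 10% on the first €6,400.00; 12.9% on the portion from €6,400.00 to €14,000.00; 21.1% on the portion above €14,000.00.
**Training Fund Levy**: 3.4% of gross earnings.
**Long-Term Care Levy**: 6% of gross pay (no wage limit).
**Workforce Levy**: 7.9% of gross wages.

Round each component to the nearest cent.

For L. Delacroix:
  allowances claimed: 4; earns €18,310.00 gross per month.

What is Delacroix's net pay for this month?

Territorial Income Tax: taxable = €18,310.00 − 4×€320.00 = €17,030.00
  €1,620.40 + 21.1% × (€17,030.00 − €14,000.00) = €1,620.40 + 21.1% × €3,030.00 = €2,259.73
Training Fund Levy: 3.4% × €18,310.00 = €622.54
Long-Term Care Levy: 6% × €18,310.00 = €1,098.60
Workforce Levy: 7.9% × €18,310.00 = €1,446.49
Total withheld: €2,259.73 + €622.54 + €1,098.60 + €1,446.49 = €5,427.36
Net pay: €18,310.00 − €5,427.36 = €12,882.64

€12,882.64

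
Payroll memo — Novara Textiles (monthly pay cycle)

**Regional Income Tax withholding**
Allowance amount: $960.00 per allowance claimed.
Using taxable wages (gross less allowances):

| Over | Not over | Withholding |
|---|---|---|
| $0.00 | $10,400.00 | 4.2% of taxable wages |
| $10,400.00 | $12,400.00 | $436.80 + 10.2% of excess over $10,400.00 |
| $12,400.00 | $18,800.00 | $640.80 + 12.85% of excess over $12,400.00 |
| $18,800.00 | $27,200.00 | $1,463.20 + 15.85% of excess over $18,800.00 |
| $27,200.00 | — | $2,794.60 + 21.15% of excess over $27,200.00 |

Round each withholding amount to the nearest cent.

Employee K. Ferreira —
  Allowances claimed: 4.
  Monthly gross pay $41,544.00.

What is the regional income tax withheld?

Regional Income Tax: taxable = $41,544.00 − 4×$960.00 = $37,704.00
  $2,794.60 + 21.15% × ($37,704.00 − $27,200.00) = $2,794.60 + 21.15% × $10,504.00 = $5,016.20

$5,016.20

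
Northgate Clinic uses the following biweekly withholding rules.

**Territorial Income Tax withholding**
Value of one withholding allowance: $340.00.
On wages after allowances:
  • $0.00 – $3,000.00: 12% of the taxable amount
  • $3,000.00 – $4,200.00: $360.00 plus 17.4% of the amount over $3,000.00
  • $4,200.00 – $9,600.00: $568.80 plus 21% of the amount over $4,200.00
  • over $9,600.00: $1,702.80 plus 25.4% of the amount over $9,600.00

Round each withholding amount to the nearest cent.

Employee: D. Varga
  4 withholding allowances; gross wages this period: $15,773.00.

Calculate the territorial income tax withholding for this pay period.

$2,925.30

Territorial Income Tax: taxable = $15,773.00 − 4×$340.00 = $14,413.00
  $1,702.80 + 25.4% × ($14,413.00 − $9,600.00) = $1,702.80 + 25.4% × $4,813.00 = $2,925.30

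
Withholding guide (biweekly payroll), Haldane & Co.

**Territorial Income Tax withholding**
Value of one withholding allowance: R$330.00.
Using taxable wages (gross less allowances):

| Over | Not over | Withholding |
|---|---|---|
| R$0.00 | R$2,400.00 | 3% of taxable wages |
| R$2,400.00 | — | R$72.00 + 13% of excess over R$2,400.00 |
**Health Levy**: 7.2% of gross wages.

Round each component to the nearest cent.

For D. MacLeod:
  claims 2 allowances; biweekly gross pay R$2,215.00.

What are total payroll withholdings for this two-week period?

Territorial Income Tax: taxable = R$2,215.00 − 2×R$330.00 = R$1,555.00
  3% × R$1,555.00 = R$46.65
Health Levy: 7.2% × R$2,215.00 = R$159.48
Total: R$46.65 + R$159.48 = R$206.13

R$206.13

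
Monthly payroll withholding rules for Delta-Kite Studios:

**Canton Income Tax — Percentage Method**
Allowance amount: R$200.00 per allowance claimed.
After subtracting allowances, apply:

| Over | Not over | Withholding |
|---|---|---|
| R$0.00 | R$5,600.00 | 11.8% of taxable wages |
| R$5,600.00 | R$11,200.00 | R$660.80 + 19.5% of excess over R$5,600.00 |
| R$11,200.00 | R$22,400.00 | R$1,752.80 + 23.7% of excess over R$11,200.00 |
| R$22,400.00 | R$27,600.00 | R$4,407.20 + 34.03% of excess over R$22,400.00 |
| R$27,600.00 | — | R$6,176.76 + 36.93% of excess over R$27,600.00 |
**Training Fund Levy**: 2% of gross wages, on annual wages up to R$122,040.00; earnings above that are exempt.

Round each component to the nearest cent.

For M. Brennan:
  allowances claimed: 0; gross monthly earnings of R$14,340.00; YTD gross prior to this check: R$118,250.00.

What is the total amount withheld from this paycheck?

Canton Income Tax: taxable = R$14,340.00
  R$1,752.80 + 23.7% × (R$14,340.00 − R$11,200.00) = R$1,752.80 + 23.7% × R$3,140.00 = R$2,496.98
Training Fund Levy: cap R$122,040.00 − YTD R$118,250.00 = R$3,790.00 subject; 2% × R$3,790.00 = R$75.80
Total: R$2,496.98 + R$75.80 = R$2,572.78

R$2,572.78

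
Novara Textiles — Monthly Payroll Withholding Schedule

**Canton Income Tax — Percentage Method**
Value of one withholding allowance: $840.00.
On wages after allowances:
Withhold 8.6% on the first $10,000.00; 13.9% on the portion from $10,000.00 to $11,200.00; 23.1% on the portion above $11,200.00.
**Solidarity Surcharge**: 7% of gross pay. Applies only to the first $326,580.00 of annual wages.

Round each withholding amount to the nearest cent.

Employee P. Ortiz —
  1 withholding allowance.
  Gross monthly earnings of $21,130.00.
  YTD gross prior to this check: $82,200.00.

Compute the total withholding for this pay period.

Canton Income Tax: taxable = $21,130.00 − 1×$840.00 = $20,290.00
  $1,026.80 + 23.1% × ($20,290.00 − $11,200.00) = $1,026.80 + 23.1% × $9,090.00 = $3,126.59
Solidarity Surcharge: 7% × $21,130.00 = $1,479.10
Total: $3,126.59 + $1,479.10 = $4,605.69

$4,605.69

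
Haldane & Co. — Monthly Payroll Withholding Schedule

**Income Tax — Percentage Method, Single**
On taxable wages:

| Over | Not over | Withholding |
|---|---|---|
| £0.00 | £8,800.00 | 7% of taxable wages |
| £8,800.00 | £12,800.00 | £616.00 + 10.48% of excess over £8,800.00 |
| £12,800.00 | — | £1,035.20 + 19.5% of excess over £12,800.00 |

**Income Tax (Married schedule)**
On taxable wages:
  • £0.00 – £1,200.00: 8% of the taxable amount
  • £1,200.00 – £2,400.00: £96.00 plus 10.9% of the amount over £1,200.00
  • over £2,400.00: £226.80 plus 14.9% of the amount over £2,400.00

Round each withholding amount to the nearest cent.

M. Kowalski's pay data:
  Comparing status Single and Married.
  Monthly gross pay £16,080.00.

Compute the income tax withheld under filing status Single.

£1,674.80

Income Tax (Single): taxable = £16,080.00
  £1,035.20 + 19.5% × (£16,080.00 − £12,800.00) = £1,035.20 + 19.5% × £3,280.00 = £1,674.80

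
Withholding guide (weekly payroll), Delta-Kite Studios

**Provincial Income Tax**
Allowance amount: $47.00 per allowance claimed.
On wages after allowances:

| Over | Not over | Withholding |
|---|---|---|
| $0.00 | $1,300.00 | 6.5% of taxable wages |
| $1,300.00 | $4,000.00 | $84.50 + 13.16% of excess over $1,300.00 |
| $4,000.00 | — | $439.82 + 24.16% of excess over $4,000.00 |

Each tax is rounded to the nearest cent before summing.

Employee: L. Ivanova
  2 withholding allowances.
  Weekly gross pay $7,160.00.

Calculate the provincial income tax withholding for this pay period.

Provincial Income Tax: taxable = $7,160.00 − 2×$47.00 = $7,066.00
  $439.82 + 24.16% × ($7,066.00 − $4,000.00) = $439.82 + 24.16% × $3,066.00 = $1,180.57

$1,180.57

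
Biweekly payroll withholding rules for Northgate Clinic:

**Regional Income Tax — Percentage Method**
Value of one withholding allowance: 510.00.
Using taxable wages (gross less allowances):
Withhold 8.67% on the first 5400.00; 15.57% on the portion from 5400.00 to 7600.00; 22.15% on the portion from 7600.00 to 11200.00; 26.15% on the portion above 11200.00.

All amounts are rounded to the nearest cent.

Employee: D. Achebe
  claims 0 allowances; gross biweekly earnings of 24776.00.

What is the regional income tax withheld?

5158.24

Regional Income Tax: taxable = 24776.00
  1608.12 + 26.15% × (24776.00 − 11200.00) = 1608.12 + 26.15% × 13576.00 = 5158.24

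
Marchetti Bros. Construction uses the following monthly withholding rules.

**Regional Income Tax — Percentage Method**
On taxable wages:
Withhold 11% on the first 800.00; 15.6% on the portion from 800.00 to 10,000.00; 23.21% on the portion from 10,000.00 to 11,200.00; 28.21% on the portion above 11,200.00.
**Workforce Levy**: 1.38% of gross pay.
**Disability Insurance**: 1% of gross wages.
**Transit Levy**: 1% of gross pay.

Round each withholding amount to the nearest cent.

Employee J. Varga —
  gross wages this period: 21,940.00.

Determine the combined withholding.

Regional Income Tax: taxable = 21,940.00
  1,801.72 + 28.21% × (21,940.00 − 11,200.00) = 1,801.72 + 28.21% × 10,740.00 = 4,831.47
Workforce Levy: 1.38% × 21,940.00 = 302.77
Disability Insurance: 1% × 21,940.00 = 219.40
Transit Levy: 1% × 21,940.00 = 219.40
Total: 4,831.47 + 302.77 + 219.40 + 219.40 = 5,573.04

5,573.04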